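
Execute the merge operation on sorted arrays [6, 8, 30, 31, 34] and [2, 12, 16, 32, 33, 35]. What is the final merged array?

Merging process:

Compare 6 vs 2: take 2 from right. Merged: [2]
Compare 6 vs 12: take 6 from left. Merged: [2, 6]
Compare 8 vs 12: take 8 from left. Merged: [2, 6, 8]
Compare 30 vs 12: take 12 from right. Merged: [2, 6, 8, 12]
Compare 30 vs 16: take 16 from right. Merged: [2, 6, 8, 12, 16]
Compare 30 vs 32: take 30 from left. Merged: [2, 6, 8, 12, 16, 30]
Compare 31 vs 32: take 31 from left. Merged: [2, 6, 8, 12, 16, 30, 31]
Compare 34 vs 32: take 32 from right. Merged: [2, 6, 8, 12, 16, 30, 31, 32]
Compare 34 vs 33: take 33 from right. Merged: [2, 6, 8, 12, 16, 30, 31, 32, 33]
Compare 34 vs 35: take 34 from left. Merged: [2, 6, 8, 12, 16, 30, 31, 32, 33, 34]
Append remaining from right: [35]. Merged: [2, 6, 8, 12, 16, 30, 31, 32, 33, 34, 35]

Final merged array: [2, 6, 8, 12, 16, 30, 31, 32, 33, 34, 35]
Total comparisons: 10

The merged array is [2, 6, 8, 12, 16, 30, 31, 32, 33, 34, 35], requiring 10 comparisons. The merge step runs in O(n) time where n is the total number of elements.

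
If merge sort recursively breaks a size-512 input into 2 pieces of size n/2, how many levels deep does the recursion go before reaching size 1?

For divide and conquer with division factor 2:

Problem sizes at each level:
Level 0: 512
Level 1: 256
Level 2: 128
Level 3: 64
Level 4: 32
Level 5: 16
Level 6: 8
Level 7: 4
Level 8: 2
Level 9: 1

The root is level 0 and the size-1 base case is level 9 (the tree spans levels 0 through 9, i.e. 10 levels counting the root), so the depth is the number of divisions: log_2(512) = 9

The recursion tree depth is log_2(512) = 9. At each level, the problem size is divided by 2, so it takes 9 divisions to reduce to a base case of size 1. The algorithm makes 2 recursive calls at each level.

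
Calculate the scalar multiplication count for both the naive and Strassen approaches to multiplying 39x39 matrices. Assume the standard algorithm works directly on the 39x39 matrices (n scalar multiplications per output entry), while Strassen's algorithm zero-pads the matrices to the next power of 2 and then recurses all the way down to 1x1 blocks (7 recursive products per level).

Matrix multiplication for 39x39 matrices:

Strassen's algorithm requires power-of-2 dimensions. Pad 39x39 to 64x64 (next power of 2).

Standard algorithm: 39^3 = 59319 multiplications
Strassen's algorithm: 7^(log2(64)) = 7^6 = 117649 multiplications
Difference: 59319 - 117649 = -58330 (Strassen uses MORE here due to padding overhead — for small or just-over-power-of-2 n, padding can outweigh the per-level savings)

Standard: 59319 multiplications (39^3). Strassen: 117649 multiplications (7^6, after padding to 64x64). Strassen reduces 8 recursive multiplications to 7 at each level.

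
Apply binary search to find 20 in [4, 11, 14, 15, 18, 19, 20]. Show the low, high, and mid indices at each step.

Binary search for 20 in [4, 11, 14, 15, 18, 19, 20]:

lo=0, hi=6, mid=3, arr[mid]=15 -> 15 < 20, search right half
lo=4, hi=6, mid=5, arr[mid]=19 -> 19 < 20, search right half
lo=6, hi=6, mid=6, arr[mid]=20 -> Found target at index 6!

Binary search finds 20 at index 6 after 3 comparisons. The search repeatedly halves the search space by comparing with the middle element.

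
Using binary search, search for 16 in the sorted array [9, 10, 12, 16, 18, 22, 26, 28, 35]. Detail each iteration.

Binary search for 16 in [9, 10, 12, 16, 18, 22, 26, 28, 35]:

lo=0, hi=8, mid=4, arr[mid]=18 -> 18 > 16, search left half
lo=0, hi=3, mid=1, arr[mid]=10 -> 10 < 16, search right half
lo=2, hi=3, mid=2, arr[mid]=12 -> 12 < 16, search right half
lo=3, hi=3, mid=3, arr[mid]=16 -> Found target at index 3!

Binary search finds 16 at index 3 after 4 comparisons. The search repeatedly halves the search space by comparing with the middle element.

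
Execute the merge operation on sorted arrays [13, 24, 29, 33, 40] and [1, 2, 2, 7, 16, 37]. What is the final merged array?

Merging process:

Compare 13 vs 1: take 1 from right. Merged: [1]
Compare 13 vs 2: take 2 from right. Merged: [1, 2]
Compare 13 vs 2: take 2 from right. Merged: [1, 2, 2]
Compare 13 vs 7: take 7 from right. Merged: [1, 2, 2, 7]
Compare 13 vs 16: take 13 from left. Merged: [1, 2, 2, 7, 13]
Compare 24 vs 16: take 16 from right. Merged: [1, 2, 2, 7, 13, 16]
Compare 24 vs 37: take 24 from left. Merged: [1, 2, 2, 7, 13, 16, 24]
Compare 29 vs 37: take 29 from left. Merged: [1, 2, 2, 7, 13, 16, 24, 29]
Compare 33 vs 37: take 33 from left. Merged: [1, 2, 2, 7, 13, 16, 24, 29, 33]
Compare 40 vs 37: take 37 from right. Merged: [1, 2, 2, 7, 13, 16, 24, 29, 33, 37]
Append remaining from left: [40]. Merged: [1, 2, 2, 7, 13, 16, 24, 29, 33, 37, 40]

Final merged array: [1, 2, 2, 7, 13, 16, 24, 29, 33, 37, 40]
Total comparisons: 10

The merged array is [1, 2, 2, 7, 13, 16, 24, 29, 33, 37, 40], requiring 10 comparisons. The merge step runs in O(n) time where n is the total number of elements.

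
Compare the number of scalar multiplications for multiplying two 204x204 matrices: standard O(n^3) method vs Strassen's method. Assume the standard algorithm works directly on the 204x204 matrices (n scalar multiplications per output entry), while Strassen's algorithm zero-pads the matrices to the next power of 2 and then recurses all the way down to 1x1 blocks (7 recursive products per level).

Matrix multiplication for 204x204 matrices:

Strassen's algorithm requires power-of-2 dimensions. Pad 204x204 to 256x256 (next power of 2).

Standard algorithm: 204^3 = 8489664 multiplications
Strassen's algorithm: 7^(log2(256)) = 7^8 = 5764801 multiplications
Savings: 8489664 - 5764801 = 2724863 multiplications

Standard: 8489664 multiplications (204^3). Strassen: 5764801 multiplications (7^8, after padding to 256x256). Strassen reduces 8 recursive multiplications to 7 at each level.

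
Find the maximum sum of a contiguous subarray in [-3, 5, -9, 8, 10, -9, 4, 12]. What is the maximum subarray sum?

Using Kadane's algorithm on [-3, 5, -9, 8, 10, -9, 4, 12]:

Scanning through the array:
Position 1 (value 5): max_ending_here = 5, max_so_far = 5
Position 2 (value -9): max_ending_here = -4, max_so_far = 5
Position 3 (value 8): max_ending_here = 8, max_so_far = 8
Position 4 (value 10): max_ending_here = 18, max_so_far = 18
Position 5 (value -9): max_ending_here = 9, max_so_far = 18
Position 6 (value 4): max_ending_here = 13, max_so_far = 18
Position 7 (value 12): max_ending_here = 25, max_so_far = 25

Maximum subarray: [8, 10, -9, 4, 12]
Maximum sum: 25

The maximum subarray is [8, 10, -9, 4, 12] with sum 25. This subarray runs from index 3 to index 7.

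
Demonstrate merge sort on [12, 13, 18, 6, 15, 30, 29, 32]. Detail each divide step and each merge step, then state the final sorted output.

Merge sort trace:

Split: [12, 13, 18, 6, 15, 30, 29, 32] -> [12, 13, 18, 6] and [15, 30, 29, 32]
  Split: [12, 13, 18, 6] -> [12, 13] and [18, 6]
    Split: [12, 13] -> [12] and [13]
    Merge: [12] + [13] -> [12, 13]
    Split: [18, 6] -> [18] and [6]
    Merge: [18] + [6] -> [6, 18]
  Merge: [12, 13] + [6, 18] -> [6, 12, 13, 18]
  Split: [15, 30, 29, 32] -> [15, 30] and [29, 32]
    Split: [15, 30] -> [15] and [30]
    Merge: [15] + [30] -> [15, 30]
    Split: [29, 32] -> [29] and [32]
    Merge: [29] + [32] -> [29, 32]
  Merge: [15, 30] + [29, 32] -> [15, 29, 30, 32]
Merge: [6, 12, 13, 18] + [15, 29, 30, 32] -> [6, 12, 13, 15, 18, 29, 30, 32]

Final sorted array: [6, 12, 13, 15, 18, 29, 30, 32]

The merge sort proceeds by recursively splitting the array and merging sorted halves.
After all merges, the sorted array is [6, 12, 13, 15, 18, 29, 30, 32].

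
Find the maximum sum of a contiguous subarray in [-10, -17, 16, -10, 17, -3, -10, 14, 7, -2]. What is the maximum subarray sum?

Using Kadane's algorithm on [-10, -17, 16, -10, 17, -3, -10, 14, 7, -2]:

Scanning through the array:
Position 1 (value -17): max_ending_here = -17, max_so_far = -10
Position 2 (value 16): max_ending_here = 16, max_so_far = 16
Position 3 (value -10): max_ending_here = 6, max_so_far = 16
Position 4 (value 17): max_ending_here = 23, max_so_far = 23
Position 5 (value -3): max_ending_here = 20, max_so_far = 23
Position 6 (value -10): max_ending_here = 10, max_so_far = 23
Position 7 (value 14): max_ending_here = 24, max_so_far = 24
Position 8 (value 7): max_ending_here = 31, max_so_far = 31
Position 9 (value -2): max_ending_here = 29, max_so_far = 31

Maximum subarray: [16, -10, 17, -3, -10, 14, 7]
Maximum sum: 31

The maximum subarray is [16, -10, 17, -3, -10, 14, 7] with sum 31. This subarray runs from index 2 to index 8.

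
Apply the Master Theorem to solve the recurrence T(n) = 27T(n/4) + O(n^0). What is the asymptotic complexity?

Master Theorem for T(n) = 27T(n/4) + O(n^0):

a = 27, b = 4, c = 0
log_b(a) = log_4(27) = 2.3774

Case 1: c = 0 < log_4(27) = 2.3774
T(n) = O(n^(log_4 27))

For T(n) = 27T(n/4) + O(n^0): log_4(27) = 2.3774. This is Case 1 of the Master Theorem (c < log_b(a), work dominated by leaves), giving O(n^(log_4 27)).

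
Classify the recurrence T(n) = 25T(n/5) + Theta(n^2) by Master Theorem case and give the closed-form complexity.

Master Theorem for T(n) = 25T(n/5) + O(n^2):

a = 25, b = 5, c = 2
log_b(a) = log_5(25) = 2.0000

Case 2: c = 2 = log_5(25) = 2.0000
T(n) = O(n^2 log n) = O(n^2 log n)

For T(n) = 25T(n/5) + O(n^2): log_5(25) = 2.0000. This is Case 2 of the Master Theorem (c = log_b(a), equal work at all levels), giving O(n^2 log n).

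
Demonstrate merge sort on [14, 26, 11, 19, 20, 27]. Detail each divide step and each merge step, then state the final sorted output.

Merge sort trace:

Split: [14, 26, 11, 19, 20, 27] -> [14, 26, 11] and [19, 20, 27]
  Split: [14, 26, 11] -> [14] and [26, 11]
    Split: [26, 11] -> [26] and [11]
    Merge: [26] + [11] -> [11, 26]
  Merge: [14] + [11, 26] -> [11, 14, 26]
  Split: [19, 20, 27] -> [19] and [20, 27]
    Split: [20, 27] -> [20] and [27]
    Merge: [20] + [27] -> [20, 27]
  Merge: [19] + [20, 27] -> [19, 20, 27]
Merge: [11, 14, 26] + [19, 20, 27] -> [11, 14, 19, 20, 26, 27]

Final sorted array: [11, 14, 19, 20, 26, 27]

The merge sort proceeds by recursively splitting the array and merging sorted halves.
After all merges, the sorted array is [11, 14, 19, 20, 26, 27].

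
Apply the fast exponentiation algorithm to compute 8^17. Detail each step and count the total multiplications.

Computing 8^17 by squaring (build up from 8^1; each line after the first costs one multiplication):

8^1 = 8
8^2 = (8^1)^2 = 8^2 = 64
8^4 = (8^2)^2 = 64^2 = 4096
8^8 = (8^4)^2 = 4096^2 = 16777216
8^16 = (8^8)^2 = 16777216^2 = 281474976710656
8^17 = 8 * 8^16 = 8 * 281474976710656 = 2251799813685248

Result: 2251799813685248
Multiplications needed: 5 (5 lines after 8^1)

8^17 = 2251799813685248. Using exponentiation by squaring, this requires 5 multiplications. The key idea: if the exponent is even, square the half-power; if odd, multiply by the base once.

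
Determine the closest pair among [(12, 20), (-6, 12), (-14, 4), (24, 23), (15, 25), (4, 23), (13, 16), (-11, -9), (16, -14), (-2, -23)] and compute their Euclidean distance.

Computing all pairwise distances among 10 points:

d((12, 20), (-6, 12)) = 19.6977
d((12, 20), (-14, 4)) = 30.5287
d((12, 20), (24, 23)) = 12.3693
d((12, 20), (15, 25)) = 5.831
d((12, 20), (4, 23)) = 8.544
d((12, 20), (13, 16)) = 4.1231 <-- minimum
d((12, 20), (-11, -9)) = 37.0135
d((12, 20), (16, -14)) = 34.2345
d((12, 20), (-2, -23)) = 45.2217
d((-6, 12), (-14, 4)) = 11.3137
d((-6, 12), (24, 23)) = 31.9531
d((-6, 12), (15, 25)) = 24.6982
d((-6, 12), (4, 23)) = 14.8661
d((-6, 12), (13, 16)) = 19.4165
d((-6, 12), (-11, -9)) = 21.587
d((-6, 12), (16, -14)) = 34.0588
d((-6, 12), (-2, -23)) = 35.2278
d((-14, 4), (24, 23)) = 42.4853
d((-14, 4), (15, 25)) = 35.805
d((-14, 4), (4, 23)) = 26.1725
d((-14, 4), (13, 16)) = 29.5466
d((-14, 4), (-11, -9)) = 13.3417
d((-14, 4), (16, -14)) = 34.9857
d((-14, 4), (-2, -23)) = 29.5466
d((24, 23), (15, 25)) = 9.2195
d((24, 23), (4, 23)) = 20.0
d((24, 23), (13, 16)) = 13.0384
d((24, 23), (-11, -9)) = 47.4236
d((24, 23), (16, -14)) = 37.855
d((24, 23), (-2, -23)) = 52.8394
d((15, 25), (4, 23)) = 11.1803
d((15, 25), (13, 16)) = 9.2195
d((15, 25), (-11, -9)) = 42.8019
d((15, 25), (16, -14)) = 39.0128
d((15, 25), (-2, -23)) = 50.9215
d((4, 23), (13, 16)) = 11.4018
d((4, 23), (-11, -9)) = 35.3412
d((4, 23), (16, -14)) = 38.8973
d((4, 23), (-2, -23)) = 46.3897
d((13, 16), (-11, -9)) = 34.6554
d((13, 16), (16, -14)) = 30.1496
d((13, 16), (-2, -23)) = 41.7852
d((-11, -9), (16, -14)) = 27.4591
d((-11, -9), (-2, -23)) = 16.6433
d((16, -14), (-2, -23)) = 20.1246

Closest pair: (12, 20) and (13, 16) with distance 4.1231

The closest pair is (12, 20) and (13, 16) with Euclidean distance 4.1231. For 10 points, brute-force pairwise comparison is shown above. For large n, the divide-and-conquer algorithm (sort by x, recurse on halves, check the dividing strip) achieves O(n log n).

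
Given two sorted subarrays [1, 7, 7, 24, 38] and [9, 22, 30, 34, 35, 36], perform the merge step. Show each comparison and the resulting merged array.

Merging process:

Compare 1 vs 9: take 1 from left. Merged: [1]
Compare 7 vs 9: take 7 from left. Merged: [1, 7]
Compare 7 vs 9: take 7 from left. Merged: [1, 7, 7]
Compare 24 vs 9: take 9 from right. Merged: [1, 7, 7, 9]
Compare 24 vs 22: take 22 from right. Merged: [1, 7, 7, 9, 22]
Compare 24 vs 30: take 24 from left. Merged: [1, 7, 7, 9, 22, 24]
Compare 38 vs 30: take 30 from right. Merged: [1, 7, 7, 9, 22, 24, 30]
Compare 38 vs 34: take 34 from right. Merged: [1, 7, 7, 9, 22, 24, 30, 34]
Compare 38 vs 35: take 35 from right. Merged: [1, 7, 7, 9, 22, 24, 30, 34, 35]
Compare 38 vs 36: take 36 from right. Merged: [1, 7, 7, 9, 22, 24, 30, 34, 35, 36]
Append remaining from left: [38]. Merged: [1, 7, 7, 9, 22, 24, 30, 34, 35, 36, 38]

Final merged array: [1, 7, 7, 9, 22, 24, 30, 34, 35, 36, 38]
Total comparisons: 10

The merged array is [1, 7, 7, 9, 22, 24, 30, 34, 35, 36, 38], requiring 10 comparisons. The merge step runs in O(n) time where n is the total number of elements.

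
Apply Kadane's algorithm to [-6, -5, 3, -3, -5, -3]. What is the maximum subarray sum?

Using Kadane's algorithm on [-6, -5, 3, -3, -5, -3]:

Scanning through the array:
Position 1 (value -5): max_ending_here = -5, max_so_far = -5
Position 2 (value 3): max_ending_here = 3, max_so_far = 3
Position 3 (value -3): max_ending_here = 0, max_so_far = 3
Position 4 (value -5): max_ending_here = -5, max_so_far = 3
Position 5 (value -3): max_ending_here = -3, max_so_far = 3

Maximum subarray: [3]
Maximum sum: 3

The maximum subarray is [3] with sum 3. This subarray runs from index 2 to index 2.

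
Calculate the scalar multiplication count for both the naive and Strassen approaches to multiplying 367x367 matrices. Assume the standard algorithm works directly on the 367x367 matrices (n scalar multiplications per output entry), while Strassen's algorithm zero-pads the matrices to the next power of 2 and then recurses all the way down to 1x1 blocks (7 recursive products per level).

Matrix multiplication for 367x367 matrices:

Strassen's algorithm requires power-of-2 dimensions. Pad 367x367 to 512x512 (next power of 2).

Standard algorithm: 367^3 = 49430863 multiplications
Strassen's algorithm: 7^(log2(512)) = 7^9 = 40353607 multiplications
Savings: 49430863 - 40353607 = 9077256 multiplications

Standard: 49430863 multiplications (367^3). Strassen: 40353607 multiplications (7^9, after padding to 512x512). Strassen reduces 8 recursive multiplications to 7 at each level.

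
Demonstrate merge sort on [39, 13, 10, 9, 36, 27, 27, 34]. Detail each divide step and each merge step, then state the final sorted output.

Merge sort trace:

Split: [39, 13, 10, 9, 36, 27, 27, 34] -> [39, 13, 10, 9] and [36, 27, 27, 34]
  Split: [39, 13, 10, 9] -> [39, 13] and [10, 9]
    Split: [39, 13] -> [39] and [13]
    Merge: [39] + [13] -> [13, 39]
    Split: [10, 9] -> [10] and [9]
    Merge: [10] + [9] -> [9, 10]
  Merge: [13, 39] + [9, 10] -> [9, 10, 13, 39]
  Split: [36, 27, 27, 34] -> [36, 27] and [27, 34]
    Split: [36, 27] -> [36] and [27]
    Merge: [36] + [27] -> [27, 36]
    Split: [27, 34] -> [27] and [34]
    Merge: [27] + [34] -> [27, 34]
  Merge: [27, 36] + [27, 34] -> [27, 27, 34, 36]
Merge: [9, 10, 13, 39] + [27, 27, 34, 36] -> [9, 10, 13, 27, 27, 34, 36, 39]

Final sorted array: [9, 10, 13, 27, 27, 34, 36, 39]

The merge sort proceeds by recursively splitting the array and merging sorted halves.
After all merges, the sorted array is [9, 10, 13, 27, 27, 34, 36, 39].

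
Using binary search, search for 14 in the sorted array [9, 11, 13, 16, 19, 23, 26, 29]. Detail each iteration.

Binary search for 14 in [9, 11, 13, 16, 19, 23, 26, 29]:

lo=0, hi=7, mid=3, arr[mid]=16 -> 16 > 14, search left half
lo=0, hi=2, mid=1, arr[mid]=11 -> 11 < 14, search right half
lo=2, hi=2, mid=2, arr[mid]=13 -> 13 < 14, search right half
lo=3 > hi=2, target 14 not found

Binary search determines that 14 is not in the array after 3 comparisons. The search space was exhausted without finding the target.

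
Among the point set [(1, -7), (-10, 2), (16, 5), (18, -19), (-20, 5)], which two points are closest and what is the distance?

Computing all pairwise distances among 5 points:

d((1, -7), (-10, 2)) = 14.2127
d((1, -7), (16, 5)) = 19.2094
d((1, -7), (18, -19)) = 20.8087
d((1, -7), (-20, 5)) = 24.1868
d((-10, 2), (16, 5)) = 26.1725
d((-10, 2), (18, -19)) = 35.0
d((-10, 2), (-20, 5)) = 10.4403 <-- minimum
d((16, 5), (18, -19)) = 24.0832
d((16, 5), (-20, 5)) = 36.0
d((18, -19), (-20, 5)) = 44.9444

Closest pair: (-10, 2) and (-20, 5) with distance 10.4403

The closest pair is (-10, 2) and (-20, 5) with Euclidean distance 10.4403. For 5 points, brute-force pairwise comparison is shown above. For large n, the divide-and-conquer algorithm (sort by x, recurse on halves, check the dividing strip) achieves O(n log n).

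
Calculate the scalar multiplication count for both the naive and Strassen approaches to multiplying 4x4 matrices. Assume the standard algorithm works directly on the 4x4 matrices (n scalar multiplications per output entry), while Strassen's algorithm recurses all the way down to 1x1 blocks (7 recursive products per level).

Matrix multiplication for 4x4 matrices:

Standard algorithm: 4^3 = 64 multiplications
Strassen's algorithm: 7^(log2(4)) = 7^2 = 49 multiplications
Savings: 64 - 49 = 15 multiplications

Standard: 64 multiplications (4^3). Strassen: 49 multiplications (7^2). Strassen reduces 8 recursive multiplications to 7 at each level.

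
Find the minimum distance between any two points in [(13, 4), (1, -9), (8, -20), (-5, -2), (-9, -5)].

Computing all pairwise distances among 5 points:

d((13, 4), (1, -9)) = 17.6918
d((13, 4), (8, -20)) = 24.5153
d((13, 4), (-5, -2)) = 18.9737
d((13, 4), (-9, -5)) = 23.7697
d((1, -9), (8, -20)) = 13.0384
d((1, -9), (-5, -2)) = 9.2195
d((1, -9), (-9, -5)) = 10.7703
d((8, -20), (-5, -2)) = 22.2036
d((8, -20), (-9, -5)) = 22.6716
d((-5, -2), (-9, -5)) = 5.0 <-- minimum

Closest pair: (-5, -2) and (-9, -5) with distance 5.0

The closest pair is (-5, -2) and (-9, -5) with Euclidean distance 5.0. For 5 points, brute-force pairwise comparison is shown above. For large n, the divide-and-conquer algorithm (sort by x, recurse on halves, check the dividing strip) achieves O(n log n).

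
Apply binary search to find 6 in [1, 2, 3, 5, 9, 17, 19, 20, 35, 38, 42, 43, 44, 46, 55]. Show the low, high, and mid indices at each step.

Binary search for 6 in [1, 2, 3, 5, 9, 17, 19, 20, 35, 38, 42, 43, 44, 46, 55]:

lo=0, hi=14, mid=7, arr[mid]=20 -> 20 > 6, search left half
lo=0, hi=6, mid=3, arr[mid]=5 -> 5 < 6, search right half
lo=4, hi=6, mid=5, arr[mid]=17 -> 17 > 6, search left half
lo=4, hi=4, mid=4, arr[mid]=9 -> 9 > 6, search left half
lo=4 > hi=3, target 6 not found

Binary search determines that 6 is not in the array after 4 comparisons. The search space was exhausted without finding the target.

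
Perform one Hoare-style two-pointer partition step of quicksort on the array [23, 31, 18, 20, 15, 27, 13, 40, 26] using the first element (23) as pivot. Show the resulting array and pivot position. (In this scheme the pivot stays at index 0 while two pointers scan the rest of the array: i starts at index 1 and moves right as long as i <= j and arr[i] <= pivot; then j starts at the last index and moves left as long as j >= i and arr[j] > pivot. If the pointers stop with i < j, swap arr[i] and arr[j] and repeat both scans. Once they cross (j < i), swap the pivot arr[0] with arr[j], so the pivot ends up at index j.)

Hoare-style two-pointer partition with pivot = 23:

Initial array: [23, 31, 18, 20, 15, 27, 13, 40, 26]

Pointers start at i = 1, j = 8.
i stops at index 1 (arr[1]=31 > 23), j stops at index 6 (arr[6]=13 <= 23): swap arr[1] and arr[6], array becomes [23, 13, 18, 20, 15, 27, 31, 40, 26]
i ends at 5, j ends at 4: the pointers have crossed (j < i), so scanning stops.

Swap pivot arr[0] with arr[4] to place pivot at position 4: [15, 13, 18, 20, 23, 27, 31, 40, 26]
Pivot position: 4

After partitioning with pivot 23, the array becomes [15, 13, 18, 20, 23, 27, 31, 40, 26]. The pivot is placed at index 4. All elements to the left of the pivot are <= 23, and all elements to the right are > 23.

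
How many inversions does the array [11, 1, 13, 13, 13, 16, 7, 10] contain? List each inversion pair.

Finding inversions in [11, 1, 13, 13, 13, 16, 7, 10]:

(0, 1): arr[0]=11 > arr[1]=1
(0, 6): arr[0]=11 > arr[6]=7
(0, 7): arr[0]=11 > arr[7]=10
(2, 6): arr[2]=13 > arr[6]=7
(2, 7): arr[2]=13 > arr[7]=10
(3, 6): arr[3]=13 > arr[6]=7
(3, 7): arr[3]=13 > arr[7]=10
(4, 6): arr[4]=13 > arr[6]=7
(4, 7): arr[4]=13 > arr[7]=10
(5, 6): arr[5]=16 > arr[6]=7
(5, 7): arr[5]=16 > arr[7]=10

Total inversions: 11

The array has 11 inversion(s): (0,1), (0,6), (0,7), (2,6), (2,7), (3,6), (3,7), (4,6), (4,7), (5,6), (5,7). Each pair (i,j) satisfies i < j and arr[i] > arr[j].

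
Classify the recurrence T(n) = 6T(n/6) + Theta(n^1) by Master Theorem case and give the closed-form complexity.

Master Theorem for T(n) = 6T(n/6) + O(n^1):

a = 6, b = 6, c = 1
log_b(a) = log_6(6) = 1.0000

Case 2: c = 1 = log_6(6) = 1.0000
T(n) = O(n^1 log n) = O(n log n)

For T(n) = 6T(n/6) + O(n^1): log_6(6) = 1.0000. This is Case 2 of the Master Theorem (c = log_b(a), equal work at all levels), giving O(n log n).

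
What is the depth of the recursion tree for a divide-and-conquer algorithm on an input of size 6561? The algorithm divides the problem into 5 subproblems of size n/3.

For divide and conquer with division factor 3:

Problem sizes at each level:
Level 0: 6561
Level 1: 2187
Level 2: 729
Level 3: 243
Level 4: 81
Level 5: 27
Level 6: 9
Level 7: 3
Level 8: 1

The root is level 0 and the size-1 base case is level 8 (the tree spans levels 0 through 8, i.e. 9 levels counting the root), so the depth is the number of divisions: log_3(6561) = 8

The recursion tree depth is log_3(6561) = 8. At each level, the problem size is divided by 3, so it takes 8 divisions to reduce to a base case of size 1. The algorithm makes 5 recursive calls at each level.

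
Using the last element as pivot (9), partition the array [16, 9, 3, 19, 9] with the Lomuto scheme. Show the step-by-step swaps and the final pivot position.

Lomuto partition with pivot = 9:

Initial array: [16, 9, 3, 19, 9]

arr[0]=16 > 9: no swap
arr[1]=9 <= 9: swap with position 0, array becomes [9, 16, 3, 19, 9]
arr[2]=3 <= 9: swap with position 1, array becomes [9, 3, 16, 19, 9]
arr[3]=19 > 9: no swap

Place pivot at position 2: [9, 3, 9, 19, 16]
Pivot position: 2

After partitioning with pivot 9, the array becomes [9, 3, 9, 19, 16]. The pivot is placed at index 2. All elements to the left of the pivot are <= 9, and all elements to the right are > 9.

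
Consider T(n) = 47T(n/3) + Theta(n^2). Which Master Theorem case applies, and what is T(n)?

Master Theorem for T(n) = 47T(n/3) + O(n^2):

a = 47, b = 3, c = 2
log_b(a) = log_3(47) = 3.5046

Case 1: c = 2 < log_3(47) = 3.5046
T(n) = O(n^(log_3 47))

For T(n) = 47T(n/3) + O(n^2): log_3(47) = 3.5046. This is Case 1 of the Master Theorem (c < log_b(a), work dominated by leaves), giving O(n^(log_3 47)).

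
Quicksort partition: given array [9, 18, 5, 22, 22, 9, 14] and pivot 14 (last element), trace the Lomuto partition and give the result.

Lomuto partition with pivot = 14:

Initial array: [9, 18, 5, 22, 22, 9, 14]

arr[0]=9 <= 14: swap with position 0, array becomes [9, 18, 5, 22, 22, 9, 14]
arr[1]=18 > 14: no swap
arr[2]=5 <= 14: swap with position 1, array becomes [9, 5, 18, 22, 22, 9, 14]
arr[3]=22 > 14: no swap
arr[4]=22 > 14: no swap
arr[5]=9 <= 14: swap with position 2, array becomes [9, 5, 9, 22, 22, 18, 14]

Place pivot at position 3: [9, 5, 9, 14, 22, 18, 22]
Pivot position: 3

After partitioning with pivot 14, the array becomes [9, 5, 9, 14, 22, 18, 22]. The pivot is placed at index 3. All elements to the left of the pivot are <= 14, and all elements to the right are > 14.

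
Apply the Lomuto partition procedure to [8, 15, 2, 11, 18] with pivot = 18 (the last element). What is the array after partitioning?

Lomuto partition with pivot = 18:

Initial array: [8, 15, 2, 11, 18]

arr[0]=8 <= 18: swap with position 0, array becomes [8, 15, 2, 11, 18]
arr[1]=15 <= 18: swap with position 1, array becomes [8, 15, 2, 11, 18]
arr[2]=2 <= 18: swap with position 2, array becomes [8, 15, 2, 11, 18]
arr[3]=11 <= 18: swap with position 3, array becomes [8, 15, 2, 11, 18]

Place pivot at position 4: [8, 15, 2, 11, 18]
Pivot position: 4

After partitioning with pivot 18, the array becomes [8, 15, 2, 11, 18]. The pivot is placed at index 4. All elements to the left of the pivot are <= 18, and all elements to the right are > 18.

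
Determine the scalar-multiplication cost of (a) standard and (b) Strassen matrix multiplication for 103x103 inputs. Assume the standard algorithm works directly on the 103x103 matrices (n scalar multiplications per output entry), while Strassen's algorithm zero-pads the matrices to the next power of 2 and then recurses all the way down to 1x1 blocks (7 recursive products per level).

Matrix multiplication for 103x103 matrices:

Strassen's algorithm requires power-of-2 dimensions. Pad 103x103 to 128x128 (next power of 2).

Standard algorithm: 103^3 = 1092727 multiplications
Strassen's algorithm: 7^(log2(128)) = 7^7 = 823543 multiplications
Savings: 1092727 - 823543 = 269184 multiplications

Standard: 1092727 multiplications (103^3). Strassen: 823543 multiplications (7^7, after padding to 128x128). Strassen reduces 8 recursive multiplications to 7 at each level.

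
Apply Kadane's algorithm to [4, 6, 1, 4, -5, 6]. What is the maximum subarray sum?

Using Kadane's algorithm on [4, 6, 1, 4, -5, 6]:

Scanning through the array:
Position 1 (value 6): max_ending_here = 10, max_so_far = 10
Position 2 (value 1): max_ending_here = 11, max_so_far = 11
Position 3 (value 4): max_ending_here = 15, max_so_far = 15
Position 4 (value -5): max_ending_here = 10, max_so_far = 15
Position 5 (value 6): max_ending_here = 16, max_so_far = 16

Maximum subarray: [4, 6, 1, 4, -5, 6]
Maximum sum: 16

The maximum subarray is [4, 6, 1, 4, -5, 6] with sum 16. This subarray runs from index 0 to index 5.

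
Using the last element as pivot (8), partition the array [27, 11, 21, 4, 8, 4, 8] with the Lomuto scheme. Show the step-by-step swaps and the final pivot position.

Lomuto partition with pivot = 8:

Initial array: [27, 11, 21, 4, 8, 4, 8]

arr[0]=27 > 8: no swap
arr[1]=11 > 8: no swap
arr[2]=21 > 8: no swap
arr[3]=4 <= 8: swap with position 0, array becomes [4, 11, 21, 27, 8, 4, 8]
arr[4]=8 <= 8: swap with position 1, array becomes [4, 8, 21, 27, 11, 4, 8]
arr[5]=4 <= 8: swap with position 2, array becomes [4, 8, 4, 27, 11, 21, 8]

Place pivot at position 3: [4, 8, 4, 8, 11, 21, 27]
Pivot position: 3

After partitioning with pivot 8, the array becomes [4, 8, 4, 8, 11, 21, 27]. The pivot is placed at index 3. All elements to the left of the pivot are <= 8, and all elements to the right are > 8.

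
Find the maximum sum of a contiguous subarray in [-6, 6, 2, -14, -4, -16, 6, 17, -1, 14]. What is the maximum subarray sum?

Using Kadane's algorithm on [-6, 6, 2, -14, -4, -16, 6, 17, -1, 14]:

Scanning through the array:
Position 1 (value 6): max_ending_here = 6, max_so_far = 6
Position 2 (value 2): max_ending_here = 8, max_so_far = 8
Position 3 (value -14): max_ending_here = -6, max_so_far = 8
Position 4 (value -4): max_ending_here = -4, max_so_far = 8
Position 5 (value -16): max_ending_here = -16, max_so_far = 8
Position 6 (value 6): max_ending_here = 6, max_so_far = 8
Position 7 (value 17): max_ending_here = 23, max_so_far = 23
Position 8 (value -1): max_ending_here = 22, max_so_far = 23
Position 9 (value 14): max_ending_here = 36, max_so_far = 36

Maximum subarray: [6, 17, -1, 14]
Maximum sum: 36

The maximum subarray is [6, 17, -1, 14] with sum 36. This subarray runs from index 6 to index 9.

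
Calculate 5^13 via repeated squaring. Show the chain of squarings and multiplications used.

Computing 5^13 by squaring (build up from 5^1; each line after the first costs one multiplication):

5^1 = 5
5^2 = (5^1)^2 = 5^2 = 25
5^3 = 5 * 5^2 = 5 * 25 = 125
5^6 = (5^3)^2 = 125^2 = 15625
5^12 = (5^6)^2 = 15625^2 = 244140625
5^13 = 5 * 5^12 = 5 * 244140625 = 1220703125

Result: 1220703125
Multiplications needed: 5 (5 lines after 5^1)

5^13 = 1220703125. Using exponentiation by squaring, this requires 5 multiplications. The key idea: if the exponent is even, square the half-power; if odd, multiply by the base once.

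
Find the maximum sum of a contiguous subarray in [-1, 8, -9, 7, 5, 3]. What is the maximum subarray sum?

Using Kadane's algorithm on [-1, 8, -9, 7, 5, 3]:

Scanning through the array:
Position 1 (value 8): max_ending_here = 8, max_so_far = 8
Position 2 (value -9): max_ending_here = -1, max_so_far = 8
Position 3 (value 7): max_ending_here = 7, max_so_far = 8
Position 4 (value 5): max_ending_here = 12, max_so_far = 12
Position 5 (value 3): max_ending_here = 15, max_so_far = 15

Maximum subarray: [7, 5, 3]
Maximum sum: 15

The maximum subarray is [7, 5, 3] with sum 15. This subarray runs from index 3 to index 5.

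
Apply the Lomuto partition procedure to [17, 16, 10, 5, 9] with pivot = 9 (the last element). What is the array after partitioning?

Lomuto partition with pivot = 9:

Initial array: [17, 16, 10, 5, 9]

arr[0]=17 > 9: no swap
arr[1]=16 > 9: no swap
arr[2]=10 > 9: no swap
arr[3]=5 <= 9: swap with position 0, array becomes [5, 16, 10, 17, 9]

Place pivot at position 1: [5, 9, 10, 17, 16]
Pivot position: 1

After partitioning with pivot 9, the array becomes [5, 9, 10, 17, 16]. The pivot is placed at index 1. All elements to the left of the pivot are <= 9, and all elements to the right are > 9.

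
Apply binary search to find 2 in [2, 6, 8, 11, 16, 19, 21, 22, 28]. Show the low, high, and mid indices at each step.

Binary search for 2 in [2, 6, 8, 11, 16, 19, 21, 22, 28]:

lo=0, hi=8, mid=4, arr[mid]=16 -> 16 > 2, search left half
lo=0, hi=3, mid=1, arr[mid]=6 -> 6 > 2, search left half
lo=0, hi=0, mid=0, arr[mid]=2 -> Found target at index 0!

Binary search finds 2 at index 0 after 3 comparisons. The search repeatedly halves the search space by comparing with the middle element.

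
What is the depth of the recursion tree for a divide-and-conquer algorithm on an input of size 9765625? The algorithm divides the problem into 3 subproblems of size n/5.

For divide and conquer with division factor 5:

Problem sizes at each level:
Level 0: 9765625
Level 1: 1953125
Level 2: 390625
Level 3: 78125
Level 4: 15625
Level 5: 3125
Level 6: 625
Level 7: 125
Level 8: 25
Level 9: 5
Level 10: 1

The root is level 0 and the size-1 base case is level 10 (the tree spans levels 0 through 10, i.e. 11 levels counting the root), so the depth is the number of divisions: log_5(9765625) = 10

The recursion tree depth is log_5(9765625) = 10. At each level, the problem size is divided by 5, so it takes 10 divisions to reduce to a base case of size 1. The algorithm makes 3 recursive calls at each level.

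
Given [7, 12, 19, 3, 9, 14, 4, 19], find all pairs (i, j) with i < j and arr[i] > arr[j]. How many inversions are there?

Finding inversions in [7, 12, 19, 3, 9, 14, 4, 19]:

(0, 3): arr[0]=7 > arr[3]=3
(0, 6): arr[0]=7 > arr[6]=4
(1, 3): arr[1]=12 > arr[3]=3
(1, 4): arr[1]=12 > arr[4]=9
(1, 6): arr[1]=12 > arr[6]=4
(2, 3): arr[2]=19 > arr[3]=3
(2, 4): arr[2]=19 > arr[4]=9
(2, 5): arr[2]=19 > arr[5]=14
(2, 6): arr[2]=19 > arr[6]=4
(4, 6): arr[4]=9 > arr[6]=4
(5, 6): arr[5]=14 > arr[6]=4

Total inversions: 11

The array has 11 inversion(s): (0,3), (0,6), (1,3), (1,4), (1,6), (2,3), (2,4), (2,5), (2,6), (4,6), (5,6). Each pair (i,j) satisfies i < j and arr[i] > arr[j].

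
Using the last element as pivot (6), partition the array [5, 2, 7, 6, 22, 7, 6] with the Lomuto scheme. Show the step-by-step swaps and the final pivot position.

Lomuto partition with pivot = 6:

Initial array: [5, 2, 7, 6, 22, 7, 6]

arr[0]=5 <= 6: swap with position 0, array becomes [5, 2, 7, 6, 22, 7, 6]
arr[1]=2 <= 6: swap with position 1, array becomes [5, 2, 7, 6, 22, 7, 6]
arr[2]=7 > 6: no swap
arr[3]=6 <= 6: swap with position 2, array becomes [5, 2, 6, 7, 22, 7, 6]
arr[4]=22 > 6: no swap
arr[5]=7 > 6: no swap

Place pivot at position 3: [5, 2, 6, 6, 22, 7, 7]
Pivot position: 3

After partitioning with pivot 6, the array becomes [5, 2, 6, 6, 22, 7, 7]. The pivot is placed at index 3. All elements to the left of the pivot are <= 6, and all elements to the right are > 6.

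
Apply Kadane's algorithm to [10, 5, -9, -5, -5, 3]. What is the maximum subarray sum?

Using Kadane's algorithm on [10, 5, -9, -5, -5, 3]:

Scanning through the array:
Position 1 (value 5): max_ending_here = 15, max_so_far = 15
Position 2 (value -9): max_ending_here = 6, max_so_far = 15
Position 3 (value -5): max_ending_here = 1, max_so_far = 15
Position 4 (value -5): max_ending_here = -4, max_so_far = 15
Position 5 (value 3): max_ending_here = 3, max_so_far = 15

Maximum subarray: [10, 5]
Maximum sum: 15

The maximum subarray is [10, 5] with sum 15. This subarray runs from index 0 to index 1.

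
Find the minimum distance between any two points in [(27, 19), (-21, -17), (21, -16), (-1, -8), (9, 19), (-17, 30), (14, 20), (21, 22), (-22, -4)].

Computing all pairwise distances among 9 points:

d((27, 19), (-21, -17)) = 60.0
d((27, 19), (21, -16)) = 35.5106
d((27, 19), (-1, -8)) = 38.8973
d((27, 19), (9, 19)) = 18.0
d((27, 19), (-17, 30)) = 45.3542
d((27, 19), (14, 20)) = 13.0384
d((27, 19), (21, 22)) = 6.7082
d((27, 19), (-22, -4)) = 54.1295
d((-21, -17), (21, -16)) = 42.0119
d((-21, -17), (-1, -8)) = 21.9317
d((-21, -17), (9, 19)) = 46.8615
d((-21, -17), (-17, 30)) = 47.1699
d((-21, -17), (14, 20)) = 50.9313
d((-21, -17), (21, 22)) = 57.3149
d((-21, -17), (-22, -4)) = 13.0384
d((21, -16), (-1, -8)) = 23.4094
d((21, -16), (9, 19)) = 37.0
d((21, -16), (-17, 30)) = 59.6657
d((21, -16), (14, 20)) = 36.6742
d((21, -16), (21, 22)) = 38.0
d((21, -16), (-22, -4)) = 44.643
d((-1, -8), (9, 19)) = 28.7924
d((-1, -8), (-17, 30)) = 41.2311
d((-1, -8), (14, 20)) = 31.7648
d((-1, -8), (21, 22)) = 37.2022
d((-1, -8), (-22, -4)) = 21.3776
d((9, 19), (-17, 30)) = 28.2312
d((9, 19), (14, 20)) = 5.099 <-- minimum
d((9, 19), (21, 22)) = 12.3693
d((9, 19), (-22, -4)) = 38.6005
d((-17, 30), (14, 20)) = 32.573
d((-17, 30), (21, 22)) = 38.833
d((-17, 30), (-22, -4)) = 34.3657
d((14, 20), (21, 22)) = 7.2801
d((14, 20), (-22, -4)) = 43.2666
d((21, 22), (-22, -4)) = 50.2494

Closest pair: (9, 19) and (14, 20) with distance 5.099

The closest pair is (9, 19) and (14, 20) with Euclidean distance 5.099. For 9 points, brute-force pairwise comparison is shown above. For large n, the divide-and-conquer algorithm (sort by x, recurse on halves, check the dividing strip) achieves O(n log n).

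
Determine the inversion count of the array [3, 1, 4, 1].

Finding inversions in [3, 1, 4, 1]:

(0, 1): arr[0]=3 > arr[1]=1
(0, 3): arr[0]=3 > arr[3]=1
(2, 3): arr[2]=4 > arr[3]=1

Total inversions: 3

The array has 3 inversion(s): (0,1), (0,3), (2,3). Each pair (i,j) satisfies i < j and arr[i] > arr[j].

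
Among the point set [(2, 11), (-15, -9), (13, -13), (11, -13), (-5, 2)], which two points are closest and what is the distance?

Computing all pairwise distances among 5 points:

d((2, 11), (-15, -9)) = 26.2488
d((2, 11), (13, -13)) = 26.4008
d((2, 11), (11, -13)) = 25.632
d((2, 11), (-5, 2)) = 11.4018
d((-15, -9), (13, -13)) = 28.2843
d((-15, -9), (11, -13)) = 26.3059
d((-15, -9), (-5, 2)) = 14.8661
d((13, -13), (11, -13)) = 2.0 <-- minimum
d((13, -13), (-5, 2)) = 23.4307
d((11, -13), (-5, 2)) = 21.9317

Closest pair: (13, -13) and (11, -13) with distance 2.0

The closest pair is (13, -13) and (11, -13) with Euclidean distance 2.0. For 5 points, brute-force pairwise comparison is shown above. For large n, the divide-and-conquer algorithm (sort by x, recurse on halves, check the dividing strip) achieves O(n log n).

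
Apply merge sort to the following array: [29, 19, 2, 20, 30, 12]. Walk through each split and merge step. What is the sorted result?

Merge sort trace:

Split: [29, 19, 2, 20, 30, 12] -> [29, 19, 2] and [20, 30, 12]
  Split: [29, 19, 2] -> [29] and [19, 2]
    Split: [19, 2] -> [19] and [2]
    Merge: [19] + [2] -> [2, 19]
  Merge: [29] + [2, 19] -> [2, 19, 29]
  Split: [20, 30, 12] -> [20] and [30, 12]
    Split: [30, 12] -> [30] and [12]
    Merge: [30] + [12] -> [12, 30]
  Merge: [20] + [12, 30] -> [12, 20, 30]
Merge: [2, 19, 29] + [12, 20, 30] -> [2, 12, 19, 20, 29, 30]

Final sorted array: [2, 12, 19, 20, 29, 30]

The merge sort proceeds by recursively splitting the array and merging sorted halves.
After all merges, the sorted array is [2, 12, 19, 20, 29, 30].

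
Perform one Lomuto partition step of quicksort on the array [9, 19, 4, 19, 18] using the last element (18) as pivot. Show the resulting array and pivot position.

Lomuto partition with pivot = 18:

Initial array: [9, 19, 4, 19, 18]

arr[0]=9 <= 18: swap with position 0, array becomes [9, 19, 4, 19, 18]
arr[1]=19 > 18: no swap
arr[2]=4 <= 18: swap with position 1, array becomes [9, 4, 19, 19, 18]
arr[3]=19 > 18: no swap

Place pivot at position 2: [9, 4, 18, 19, 19]
Pivot position: 2

After partitioning with pivot 18, the array becomes [9, 4, 18, 19, 19]. The pivot is placed at index 2. All elements to the left of the pivot are <= 18, and all elements to the right are > 18.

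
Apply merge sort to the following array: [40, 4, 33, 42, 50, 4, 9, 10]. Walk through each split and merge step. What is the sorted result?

Merge sort trace:

Split: [40, 4, 33, 42, 50, 4, 9, 10] -> [40, 4, 33, 42] and [50, 4, 9, 10]
  Split: [40, 4, 33, 42] -> [40, 4] and [33, 42]
    Split: [40, 4] -> [40] and [4]
    Merge: [40] + [4] -> [4, 40]
    Split: [33, 42] -> [33] and [42]
    Merge: [33] + [42] -> [33, 42]
  Merge: [4, 40] + [33, 42] -> [4, 33, 40, 42]
  Split: [50, 4, 9, 10] -> [50, 4] and [9, 10]
    Split: [50, 4] -> [50] and [4]
    Merge: [50] + [4] -> [4, 50]
    Split: [9, 10] -> [9] and [10]
    Merge: [9] + [10] -> [9, 10]
  Merge: [4, 50] + [9, 10] -> [4, 9, 10, 50]
Merge: [4, 33, 40, 42] + [4, 9, 10, 50] -> [4, 4, 9, 10, 33, 40, 42, 50]

Final sorted array: [4, 4, 9, 10, 33, 40, 42, 50]

The merge sort proceeds by recursively splitting the array and merging sorted halves.
After all merges, the sorted array is [4, 4, 9, 10, 33, 40, 42, 50].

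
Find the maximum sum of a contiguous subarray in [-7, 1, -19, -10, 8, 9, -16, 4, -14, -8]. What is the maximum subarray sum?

Using Kadane's algorithm on [-7, 1, -19, -10, 8, 9, -16, 4, -14, -8]:

Scanning through the array:
Position 1 (value 1): max_ending_here = 1, max_so_far = 1
Position 2 (value -19): max_ending_here = -18, max_so_far = 1
Position 3 (value -10): max_ending_here = -10, max_so_far = 1
Position 4 (value 8): max_ending_here = 8, max_so_far = 8
Position 5 (value 9): max_ending_here = 17, max_so_far = 17
Position 6 (value -16): max_ending_here = 1, max_so_far = 17
Position 7 (value 4): max_ending_here = 5, max_so_far = 17
Position 8 (value -14): max_ending_here = -9, max_so_far = 17
Position 9 (value -8): max_ending_here = -8, max_so_far = 17

Maximum subarray: [8, 9]
Maximum sum: 17

The maximum subarray is [8, 9] with sum 17. This subarray runs from index 4 to index 5.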